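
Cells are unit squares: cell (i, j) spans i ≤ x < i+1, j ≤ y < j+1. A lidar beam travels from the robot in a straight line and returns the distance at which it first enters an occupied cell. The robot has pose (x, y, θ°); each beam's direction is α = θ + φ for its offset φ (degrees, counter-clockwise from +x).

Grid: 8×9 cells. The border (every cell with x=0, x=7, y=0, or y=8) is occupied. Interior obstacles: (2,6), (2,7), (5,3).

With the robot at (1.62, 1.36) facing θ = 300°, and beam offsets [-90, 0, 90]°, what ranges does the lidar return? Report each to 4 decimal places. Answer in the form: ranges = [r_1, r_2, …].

ranges = [0.7159, 0.4157, 3.9029]

beam 1: φ=-90°, α=210°
  d=(-0.8660,-0.5000)  start (1,1)  tX=0.7159 tY=0.7200  stride 1/|dx|=1.1547 1/|dy|=2.0000
    cross x-line → (0,1), t=0.7159 (wall)
  → r_1 = 0.7159
beam 2: φ=0°, α=300°
  d=(0.5000,-0.8660)  start (1,1)  tX=0.7600 tY=0.4157  stride 1/|dx|=2.0000 1/|dy|=1.1547
    cross y-line → (1,0), t=0.4157 (wall)
  → r_2 = 0.4157
beam 3: φ=90°, α=30°
  d=(0.8660,0.5000)  start (1,1)  tX=0.4388 tY=1.2800  stride 1/|dx|=1.1547 1/|dy|=2.0000
    cross x-line → (2,1), t=0.4388
    cross y-line → (2,2), t=1.2800
    cross x-line → (3,2), t=1.5935
    cross x-line → (4,2), t=2.7482
    cross y-line → (4,3), t=3.2800
    cross x-line → (5,3), t=3.9029 (wall)
  → r_3 = 3.9029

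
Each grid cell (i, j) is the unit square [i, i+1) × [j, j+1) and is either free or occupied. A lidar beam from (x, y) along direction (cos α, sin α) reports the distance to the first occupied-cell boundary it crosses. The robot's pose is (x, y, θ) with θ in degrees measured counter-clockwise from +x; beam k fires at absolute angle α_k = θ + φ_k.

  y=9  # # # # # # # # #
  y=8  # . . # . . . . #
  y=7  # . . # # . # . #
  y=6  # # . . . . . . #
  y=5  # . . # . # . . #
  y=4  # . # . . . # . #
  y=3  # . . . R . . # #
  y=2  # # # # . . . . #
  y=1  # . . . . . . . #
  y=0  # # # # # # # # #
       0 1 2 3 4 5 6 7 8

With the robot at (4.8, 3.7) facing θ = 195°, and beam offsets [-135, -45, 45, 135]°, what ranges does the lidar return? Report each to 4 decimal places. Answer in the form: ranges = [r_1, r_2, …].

beam 1: φ=-135°, α=60°
  dir = (cos 60°, sin 60°) = (0.5000, 0.8660); from cell (4,3)
  next x-line at t=0.4000, next y-line at t=0.3464; Δt_x=2.0000, Δt_y=1.1547
    y: enter (4,4) at t=0.3464
    x: enter (5,4) at t=0.4000
    y: enter (5,5) at t=1.5011 ← occupied
  → r_1 = 1.5011
beam 2: φ=-45°, α=150°
  dir = (cos 150°, sin 150°) = (-0.8660, 0.5000); from cell (4,3)
  next x-line at t=0.9238, next y-line at t=0.6000; Δt_x=1.1547, Δt_y=2.0000
    y: enter (4,4) at t=0.6000
    x: enter (3,4) at t=0.9238
    x: enter (2,4) at t=2.0785 ← occupied
  → r_2 = 2.0785
beam 3: φ=45°, α=240°
  dir = (cos 240°, sin 240°) = (-0.5000, -0.8660); from cell (4,3)
  next x-line at t=1.6000, next y-line at t=0.8083; Δt_x=2.0000, Δt_y=1.1547
    y: enter (4,2) at t=0.8083
    x: enter (3,2) at t=1.6000 ← occupied
  → r_3 = 1.6000
beam 4: φ=135°, α=330°
  dir = (cos 330°, sin 330°) = (0.8660, -0.5000); from cell (4,3)
  next x-line at t=0.2309, next y-line at t=1.4000; Δt_x=1.1547, Δt_y=2.0000
    x: enter (5,3) at t=0.2309
    x: enter (6,3) at t=1.3856
    y: enter (6,2) at t=1.4000
    x: enter (7,2) at t=2.5403
    y: enter (7,1) at t=3.4000
    x: enter (8,1) at t=3.6950 ← occupied
  → r_4 = 3.6950

ranges = [1.5011, 2.0785, 1.6000, 3.6950]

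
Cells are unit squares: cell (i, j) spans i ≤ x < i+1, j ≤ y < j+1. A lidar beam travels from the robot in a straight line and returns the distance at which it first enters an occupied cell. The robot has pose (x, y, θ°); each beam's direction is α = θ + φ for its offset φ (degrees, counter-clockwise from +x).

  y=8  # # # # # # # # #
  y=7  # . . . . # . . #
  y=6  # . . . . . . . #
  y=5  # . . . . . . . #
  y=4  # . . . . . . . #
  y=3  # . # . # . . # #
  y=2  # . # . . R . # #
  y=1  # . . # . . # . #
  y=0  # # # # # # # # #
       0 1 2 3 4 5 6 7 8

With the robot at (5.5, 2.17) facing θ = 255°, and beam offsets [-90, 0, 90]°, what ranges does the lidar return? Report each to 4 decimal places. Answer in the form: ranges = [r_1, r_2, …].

beam 1: φ=-90°, α=165°
  dir = (cos 165°, sin 165°) = (-0.9659, 0.2588); from cell (5,2)
  next x-line at t=0.5176, next y-line at t=3.2069; Δt_x=1.0353, Δt_y=3.8637
    x: enter (4,2) at t=0.5176
    x: enter (3,2) at t=1.5529
    x: enter (2,2) at t=2.5882 ← occupied
  → r_1 = 2.5882
beam 2: φ=0°, α=255°
  dir = (cos 255°, sin 255°) = (-0.2588, -0.9659); from cell (5,2)
  next x-line at t=1.9319, next y-line at t=0.1760; Δt_x=3.8637, Δt_y=1.0353
    y: enter (5,1) at t=0.1760
    y: enter (5,0) at t=1.2113 ← occupied
  → r_2 = 1.2113
beam 3: φ=90°, α=345°
  dir = (cos 345°, sin 345°) = (0.9659, -0.2588); from cell (5,2)
  next x-line at t=0.5176, next y-line at t=0.6568; Δt_x=1.0353, Δt_y=3.8637
    x: enter (6,2) at t=0.5176
    y: enter (6,1) at t=0.6568 ← occupied
  → r_3 = 0.6568

ranges = [2.5882, 1.2113, 0.6568]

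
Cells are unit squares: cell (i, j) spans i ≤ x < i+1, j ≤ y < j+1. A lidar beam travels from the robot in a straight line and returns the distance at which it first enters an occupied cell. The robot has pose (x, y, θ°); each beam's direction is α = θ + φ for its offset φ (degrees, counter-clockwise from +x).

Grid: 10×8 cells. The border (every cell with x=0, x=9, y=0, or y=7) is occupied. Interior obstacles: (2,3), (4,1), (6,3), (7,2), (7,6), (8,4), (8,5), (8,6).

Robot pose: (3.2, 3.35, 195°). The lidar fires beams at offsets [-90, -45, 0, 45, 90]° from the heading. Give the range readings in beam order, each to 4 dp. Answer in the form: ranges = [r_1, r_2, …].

beam 1: φ=-90°, α=105°
  cosα=-0.2588 sinα=0.9659 | (3,3) | tMaxX 0.7727 tMaxY 0.6729 | tΔX 3.8637 tΔY 1.0353
    t=0.6729 [y] (3,4)
    t=0.7727 [x] (2,4)
    t=1.7082 [y] (2,5)
    t=2.7435 [y] (2,6)
    t=3.7788 [y] (2,7) — stop
  → r_1 = 3.7788
beam 2: φ=-45°, α=150°
  cosα=-0.8660 sinα=0.5000 | (3,3) | tMaxX 0.2309 tMaxY 1.3000 | tΔX 1.1547 tΔY 2.0000
    t=0.2309 [x] (2,3) — stop
  → r_2 = 0.2309
beam 3: φ=0°, α=195°
  cosα=-0.9659 sinα=-0.2588 | (3,3) | tMaxX 0.2071 tMaxY 1.3523 | tΔX 1.0353 tΔY 3.8637
    t=0.2071 [x] (2,3) — stop
  → r_3 = 0.2071
beam 4: φ=45°, α=240°
  cosα=-0.5000 sinα=-0.8660 | (3,3) | tMaxX 0.4000 tMaxY 0.4041 | tΔX 2.0000 tΔY 1.1547
    t=0.4000 [x] (2,3) — stop
  → r_4 = 0.4000
beam 5: φ=90°, α=285°
  cosα=0.2588 sinα=-0.9659 | (3,3) | tMaxX 3.0910 tMaxY 0.3623 | tΔX 3.8637 tΔY 1.0353
    t=0.3623 [y] (3,2)
    t=1.3976 [y] (3,1)
    t=2.4329 [y] (3,0) — stop
  → r_5 = 2.4329

ranges = [3.7788, 0.2309, 0.2071, 0.4000, 2.4329]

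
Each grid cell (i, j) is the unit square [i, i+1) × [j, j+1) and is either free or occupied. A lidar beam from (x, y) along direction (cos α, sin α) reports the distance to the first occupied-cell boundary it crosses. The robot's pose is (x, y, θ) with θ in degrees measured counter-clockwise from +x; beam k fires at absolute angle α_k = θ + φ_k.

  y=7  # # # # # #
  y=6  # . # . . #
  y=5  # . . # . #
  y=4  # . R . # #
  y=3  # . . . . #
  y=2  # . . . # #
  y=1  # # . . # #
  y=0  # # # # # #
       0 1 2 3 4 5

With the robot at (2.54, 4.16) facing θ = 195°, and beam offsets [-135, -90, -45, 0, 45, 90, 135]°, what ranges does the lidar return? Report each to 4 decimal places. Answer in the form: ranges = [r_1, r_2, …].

ranges = [0.9699, 1.9049, 1.7782, 1.5943, 2.4942, 3.2715, 2.3200]

beam 1: φ=-135°, α=60°
  direction (0.5000, 0.8660); cell (2,4); t to first gridline: x 0.9200, y 0.9699 (then +2.0000 / +1.1547)
    (3,4) via x @ 0.9200
    (3,5) via y @ 0.9699  # hit
  → r_1 = 0.9699
beam 2: φ=-90°, α=105°
  direction (-0.2588, 0.9659); cell (2,4); t to first gridline: x 2.0864, y 0.8696 (then +3.8637 / +1.0353)
    (2,5) via y @ 0.8696
    (2,6) via y @ 1.9049  # hit
  → r_2 = 1.9049
beam 3: φ=-45°, α=150°
  direction (-0.8660, 0.5000); cell (2,4); t to first gridline: x 0.6235, y 1.6800 (then +1.1547 / +2.0000)
    (1,4) via x @ 0.6235
    (1,5) via y @ 1.6800
    (0,5) via x @ 1.7782  # hit
  → r_3 = 1.7782
beam 4: φ=0°, α=195°
  direction (-0.9659, -0.2588); cell (2,4); t to first gridline: x 0.5590, y 0.6182 (then +1.0353 / +3.8637)
    (1,4) via x @ 0.5590
    (1,3) via y @ 0.6182
    (0,3) via x @ 1.5943  # hit
  → r_4 = 1.5943
beam 5: φ=45°, α=240°
  direction (-0.5000, -0.8660); cell (2,4); t to first gridline: x 1.0800, y 0.1848 (then +2.0000 / +1.1547)
    (2,3) via y @ 0.1848
    (1,3) via x @ 1.0800
    (1,2) via y @ 1.3395
    (1,1) via y @ 2.4942  # hit
  → r_5 = 2.4942
beam 6: φ=90°, α=285°
  direction (0.2588, -0.9659); cell (2,4); t to first gridline: x 1.7773, y 0.1656 (then +3.8637 / +1.0353)
    (2,3) via y @ 0.1656
    (2,2) via y @ 1.2009
    (3,2) via x @ 1.7773
    (3,1) via y @ 2.2362
    (3,0) via y @ 3.2715  # hit
  → r_6 = 3.2715
beam 7: φ=135°, α=330°
  direction (0.8660, -0.5000); cell (2,4); t to first gridline: x 0.5312, y 0.3200 (then +1.1547 / +2.0000)
    (2,3) via y @ 0.3200
    (3,3) via x @ 0.5312
    (4,3) via x @ 1.6859
    (4,2) via y @ 2.3200  # hit
  → r_7 = 2.3200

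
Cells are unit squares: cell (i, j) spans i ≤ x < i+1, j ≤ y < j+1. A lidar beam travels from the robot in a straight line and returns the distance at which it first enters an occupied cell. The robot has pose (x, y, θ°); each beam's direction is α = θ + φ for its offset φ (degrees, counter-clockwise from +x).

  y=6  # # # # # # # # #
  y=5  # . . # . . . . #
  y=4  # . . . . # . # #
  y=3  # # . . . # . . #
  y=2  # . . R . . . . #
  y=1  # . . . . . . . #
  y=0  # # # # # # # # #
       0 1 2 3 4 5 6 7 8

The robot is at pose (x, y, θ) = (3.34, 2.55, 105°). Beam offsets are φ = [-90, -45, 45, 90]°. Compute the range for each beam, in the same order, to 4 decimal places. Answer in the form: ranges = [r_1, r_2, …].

beam 1: φ=-90°, α=15°
  dir = (cos 15°, sin 15°) = (0.9659, 0.2588); from cell (3,2)
  next x-line at t=0.6833, next y-line at t=1.7387; Δt_x=1.0353, Δt_y=3.8637
    x: enter (4,2) at t=0.6833
    x: enter (5,2) at t=1.7186
    y: enter (5,3) at t=1.7387 ← occupied
  → r_1 = 1.7387
beam 2: φ=-45°, α=60°
  dir = (cos 60°, sin 60°) = (0.5000, 0.8660); from cell (3,2)
  next x-line at t=1.3200, next y-line at t=0.5196; Δt_x=2.0000, Δt_y=1.1547
    y: enter (3,3) at t=0.5196
    x: enter (4,3) at t=1.3200
    y: enter (4,4) at t=1.6743
    y: enter (4,5) at t=2.8290
    x: enter (5,5) at t=3.3200
    y: enter (5,6) at t=3.9837 ← occupied
  → r_2 = 3.9837
beam 3: φ=45°, α=150°
  dir = (cos 150°, sin 150°) = (-0.8660, 0.5000); from cell (3,2)
  next x-line at t=0.3926, next y-line at t=0.9000; Δt_x=1.1547, Δt_y=2.0000
    x: enter (2,2) at t=0.3926
    y: enter (2,3) at t=0.9000
    x: enter (1,3) at t=1.5473 ← occupied
  → r_3 = 1.5473
beam 4: φ=90°, α=195°
  dir = (cos 195°, sin 195°) = (-0.9659, -0.2588); from cell (3,2)
  next x-line at t=0.3520, next y-line at t=2.1250; Δt_x=1.0353, Δt_y=3.8637
    x: enter (2,2) at t=0.3520
    x: enter (1,2) at t=1.3873
    y: enter (1,1) at t=2.1250
    x: enter (0,1) at t=2.4225 ← occupied
  → r_4 = 2.4225

ranges = [1.7387, 3.9837, 1.5473, 2.4225]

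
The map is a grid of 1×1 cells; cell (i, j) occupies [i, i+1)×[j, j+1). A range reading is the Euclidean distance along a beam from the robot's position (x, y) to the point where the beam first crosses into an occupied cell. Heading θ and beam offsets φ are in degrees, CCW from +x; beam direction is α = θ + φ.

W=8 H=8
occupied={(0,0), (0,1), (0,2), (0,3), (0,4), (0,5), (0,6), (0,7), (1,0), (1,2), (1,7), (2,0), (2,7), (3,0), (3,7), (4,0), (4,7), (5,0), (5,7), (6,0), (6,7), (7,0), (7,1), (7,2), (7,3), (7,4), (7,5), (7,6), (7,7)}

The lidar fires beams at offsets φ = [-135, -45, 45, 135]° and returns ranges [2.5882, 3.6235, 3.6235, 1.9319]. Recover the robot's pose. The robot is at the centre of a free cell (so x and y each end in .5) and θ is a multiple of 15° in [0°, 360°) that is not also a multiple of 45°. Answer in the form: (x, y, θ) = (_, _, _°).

(x, y, θ) = (3.5, 3.5, 60°)

The pose lattice has 35·16 = 560 candidates. Test each by forward raycasting.
  (3.5, 3.5, 285°): beam 1 = 2.8868 ≠ 2.5882 ✗
  (5.5, 6.5, 240°): beam 1 = 0.5176 ≠ 2.5882 ✗
  (2.5, 4.5, 75°): beam 1 = 4.0415 ≠ 2.5882 ✗
  (5.5, 2.5, 75°): beam 1 = 1.7321 ≠ 2.5882 ✗
  (2.5, 6.5, 210°): beam 1 = 0.5176 ≠ 2.5882 ✗
  …
  (3.5, 3.5, 60°): r_1=2.5882, r_2=3.6235, r_3=3.6235, r_4=1.9319 — all match ✓
Unique over the lattice → pose = (3.5, 3.5, 60°).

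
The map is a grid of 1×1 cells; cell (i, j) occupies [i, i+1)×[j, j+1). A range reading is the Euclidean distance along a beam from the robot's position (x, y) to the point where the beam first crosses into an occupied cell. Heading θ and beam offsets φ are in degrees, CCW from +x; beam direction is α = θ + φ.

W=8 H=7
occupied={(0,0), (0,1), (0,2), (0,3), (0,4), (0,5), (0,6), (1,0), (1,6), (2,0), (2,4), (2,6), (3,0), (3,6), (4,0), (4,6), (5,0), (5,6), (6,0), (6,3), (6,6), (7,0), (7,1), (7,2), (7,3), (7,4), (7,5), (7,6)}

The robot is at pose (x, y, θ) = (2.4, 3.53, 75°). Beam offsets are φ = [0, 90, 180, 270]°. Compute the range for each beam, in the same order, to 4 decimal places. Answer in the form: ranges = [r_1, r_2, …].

ranges = [0.4866, 1.4494, 2.6192, 4.7623]

beam 1: φ=0°, α=75°
  dir = (cos 75°, sin 75°) = (0.2588, 0.9659); from cell (2,3)
  next x-line at t=2.3182, next y-line at t=0.4866; Δt_x=3.8637, Δt_y=1.0353
    y: enter (2,4) at t=0.4866 ← occupied
  → r_1 = 0.4866
beam 2: φ=90°, α=165°
  dir = (cos 165°, sin 165°) = (-0.9659, 0.2588); from cell (2,3)
  next x-line at t=0.4141, next y-line at t=1.8159; Δt_x=1.0353, Δt_y=3.8637
    x: enter (1,3) at t=0.4141
    x: enter (0,3) at t=1.4494 ← occupied
  → r_2 = 1.4494
beam 3: φ=180°, α=255°
  dir = (cos 255°, sin 255°) = (-0.2588, -0.9659); from cell (2,3)
  next x-line at t=1.5455, next y-line at t=0.5487; Δt_x=3.8637, Δt_y=1.0353
    y: enter (2,2) at t=0.5487
    x: enter (1,2) at t=1.5455
    y: enter (1,1) at t=1.5840
    y: enter (1,0) at t=2.6192 ← occupied
  → r_3 = 2.6192
beam 4: φ=270°, α=345°
  dir = (cos 345°, sin 345°) = (0.9659, -0.2588); from cell (2,3)
  next x-line at t=0.6212, next y-line at t=2.0478; Δt_x=1.0353, Δt_y=3.8637
    x: enter (3,3) at t=0.6212
    x: enter (4,3) at t=1.6564
    y: enter (4,2) at t=2.0478
    x: enter (5,2) at t=2.6917
    x: enter (6,2) at t=3.7270
    x: enter (7,2) at t=4.7623 ← occupied
  → r_4 = 4.7623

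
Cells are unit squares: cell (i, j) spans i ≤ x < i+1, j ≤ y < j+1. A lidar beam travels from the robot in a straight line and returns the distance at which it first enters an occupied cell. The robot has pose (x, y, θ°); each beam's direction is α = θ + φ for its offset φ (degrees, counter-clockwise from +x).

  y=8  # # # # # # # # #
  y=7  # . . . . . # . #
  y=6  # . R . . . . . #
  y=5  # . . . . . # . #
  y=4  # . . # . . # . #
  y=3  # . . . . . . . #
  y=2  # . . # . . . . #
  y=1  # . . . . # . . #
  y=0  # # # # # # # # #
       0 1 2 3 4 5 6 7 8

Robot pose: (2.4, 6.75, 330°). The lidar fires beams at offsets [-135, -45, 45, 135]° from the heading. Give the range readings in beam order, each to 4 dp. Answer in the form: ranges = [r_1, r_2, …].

beam 1: φ=-135°, α=195°
  dir = (cos 195°, sin 195°) = (-0.9659, -0.2588); from cell (2,6)
  next x-line at t=0.4141, next y-line at t=2.8978; Δt_x=1.0353, Δt_y=3.8637
    x: enter (1,6) at t=0.4141
    x: enter (0,6) at t=1.4494 ← occupied
  → r_1 = 1.4494
beam 2: φ=-45°, α=285°
  dir = (cos 285°, sin 285°) = (0.2588, -0.9659); from cell (2,6)
  next x-line at t=2.3182, next y-line at t=0.7765; Δt_x=3.8637, Δt_y=1.0353
    y: enter (2,5) at t=0.7765
    y: enter (2,4) at t=1.8117
    x: enter (3,4) at t=2.3182 ← occupied
  → r_2 = 2.3182
beam 3: φ=45°, α=15°
  dir = (cos 15°, sin 15°) = (0.9659, 0.2588); from cell (2,6)
  next x-line at t=0.6212, next y-line at t=0.9659; Δt_x=1.0353, Δt_y=3.8637
    x: enter (3,6) at t=0.6212
    y: enter (3,7) at t=0.9659
    x: enter (4,7) at t=1.6564
    x: enter (5,7) at t=2.6917
    x: enter (6,7) at t=3.7270 ← occupied
  → r_3 = 3.7270
beam 4: φ=135°, α=105°
  dir = (cos 105°, sin 105°) = (-0.2588, 0.9659); from cell (2,6)
  next x-line at t=1.5455, next y-line at t=0.2588; Δt_x=3.8637, Δt_y=1.0353
    y: enter (2,7) at t=0.2588
    y: enter (2,8) at t=1.2941 ← occupied
  → r_4 = 1.2941

ranges = [1.4494, 2.3182, 3.7270, 1.2941]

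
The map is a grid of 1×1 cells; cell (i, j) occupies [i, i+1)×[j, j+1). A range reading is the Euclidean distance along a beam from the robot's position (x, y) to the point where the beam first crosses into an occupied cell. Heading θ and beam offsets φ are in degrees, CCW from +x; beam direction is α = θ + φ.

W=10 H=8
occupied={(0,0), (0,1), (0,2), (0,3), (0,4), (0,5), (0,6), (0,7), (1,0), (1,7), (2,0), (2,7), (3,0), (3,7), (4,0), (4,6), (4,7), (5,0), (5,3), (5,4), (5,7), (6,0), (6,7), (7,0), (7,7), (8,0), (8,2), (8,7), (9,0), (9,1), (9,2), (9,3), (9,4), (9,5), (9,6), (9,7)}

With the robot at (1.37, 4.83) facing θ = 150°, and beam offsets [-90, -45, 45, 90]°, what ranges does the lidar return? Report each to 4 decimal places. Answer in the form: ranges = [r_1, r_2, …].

beam 1: φ=-90°, α=60°
  cosα=0.5000 sinα=0.8660 | (1,4) | tMaxX 1.2600 tMaxY 0.1963 | tΔX 2.0000 tΔY 1.1547
    t=0.1963 [y] (1,5)
    t=1.2600 [x] (2,5)
    t=1.3510 [y] (2,6)
    t=2.5057 [y] (2,7) — stop
  → r_1 = 2.5057
beam 2: φ=-45°, α=105°
  cosα=-0.2588 sinα=0.9659 | (1,4) | tMaxX 1.4296 tMaxY 0.1760 | tΔX 3.8637 tΔY 1.0353
    t=0.1760 [y] (1,5)
    t=1.2113 [y] (1,6)
    t=1.4296 [x] (0,6) — stop
  → r_2 = 1.4296
beam 3: φ=45°, α=195°
  cosα=-0.9659 sinα=-0.2588 | (1,4) | tMaxX 0.3831 tMaxY 3.2069 | tΔX 1.0353 tΔY 3.8637
    t=0.3831 [x] (0,4) — stop
  → r_3 = 0.3831
beam 4: φ=90°, α=240°
  cosα=-0.5000 sinα=-0.8660 | (1,4) | tMaxX 0.7400 tMaxY 0.9584 | tΔX 2.0000 tΔY 1.1547
    t=0.7400 [x] (0,4) — stop
  → r_4 = 0.7400

ranges = [2.5057, 1.4296, 0.3831, 0.7400]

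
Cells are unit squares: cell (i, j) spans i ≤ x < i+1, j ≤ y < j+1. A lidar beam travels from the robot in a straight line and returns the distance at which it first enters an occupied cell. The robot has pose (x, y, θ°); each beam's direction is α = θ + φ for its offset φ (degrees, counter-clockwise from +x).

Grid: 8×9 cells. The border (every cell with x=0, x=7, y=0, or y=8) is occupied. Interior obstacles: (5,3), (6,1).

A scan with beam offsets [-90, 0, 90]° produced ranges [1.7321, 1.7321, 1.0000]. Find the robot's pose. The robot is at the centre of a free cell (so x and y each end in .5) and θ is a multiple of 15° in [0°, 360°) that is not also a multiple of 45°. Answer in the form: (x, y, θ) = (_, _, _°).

Enumerate (i+0.5, j+0.5, θ) over the 40 free cells and 16 admissible headings. For each, cast all 3 beams and compare to the given ranges.
  (2.5, 2.5, 240°): beam 3 = 3.0000 ≠ 1.0000 ✗
  (3.5, 7.5, 210°): beam 1 = 0.5774 ≠ 1.7321 ✗
  (4.5, 5.5, 330°): beam 1 = 5.1962 ≠ 1.7321 ✗
  …
  (4.5, 2.5, 330°): r_1=1.7321, r_2=1.7321, r_3=1.0000 — all match ✓
No second candidate reproduces the full scan.

(x, y, θ) = (4.5, 2.5, 330°)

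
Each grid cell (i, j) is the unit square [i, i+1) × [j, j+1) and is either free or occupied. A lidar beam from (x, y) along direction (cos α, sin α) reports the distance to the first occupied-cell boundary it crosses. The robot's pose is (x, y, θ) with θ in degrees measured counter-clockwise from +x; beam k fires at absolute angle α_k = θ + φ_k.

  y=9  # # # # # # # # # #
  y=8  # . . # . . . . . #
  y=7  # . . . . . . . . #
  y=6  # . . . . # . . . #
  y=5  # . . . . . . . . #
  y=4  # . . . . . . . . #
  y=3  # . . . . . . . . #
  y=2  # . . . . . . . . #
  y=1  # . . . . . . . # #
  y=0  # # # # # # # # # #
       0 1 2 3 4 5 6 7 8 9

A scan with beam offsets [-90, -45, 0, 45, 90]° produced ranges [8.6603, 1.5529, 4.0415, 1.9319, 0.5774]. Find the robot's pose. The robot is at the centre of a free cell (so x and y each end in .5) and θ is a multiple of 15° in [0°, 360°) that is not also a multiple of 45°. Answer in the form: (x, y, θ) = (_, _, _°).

The pose lattice has 61·16 = 976 candidates. Test each by forward raycasting.
  (7.5, 4.5, 345°): beam 1 = 3.6235 ≠ 8.6603 ✗
  (5.5, 1.5, 165°): beam 1 = 7.7646 ≠ 8.6603 ✗
  (3.5, 1.5, 345°): beam 1 = 0.5176 ≠ 8.6603 ✗
  (2.5, 4.5, 105°): beam 1 = 6.7293 ≠ 8.6603 ✗
  (3.5, 4.5, 15°): beam 1 = 3.6235 ≠ 8.6603 ✗
  …
  (5.5, 8.5, 330°): r_1=8.6603, r_2=1.5529, r_3=4.0415, r_4=1.9319, r_5=0.5774 — all match ✓
No second candidate reproduces the full scan.

(x, y, θ) = (5.5, 8.5, 330°)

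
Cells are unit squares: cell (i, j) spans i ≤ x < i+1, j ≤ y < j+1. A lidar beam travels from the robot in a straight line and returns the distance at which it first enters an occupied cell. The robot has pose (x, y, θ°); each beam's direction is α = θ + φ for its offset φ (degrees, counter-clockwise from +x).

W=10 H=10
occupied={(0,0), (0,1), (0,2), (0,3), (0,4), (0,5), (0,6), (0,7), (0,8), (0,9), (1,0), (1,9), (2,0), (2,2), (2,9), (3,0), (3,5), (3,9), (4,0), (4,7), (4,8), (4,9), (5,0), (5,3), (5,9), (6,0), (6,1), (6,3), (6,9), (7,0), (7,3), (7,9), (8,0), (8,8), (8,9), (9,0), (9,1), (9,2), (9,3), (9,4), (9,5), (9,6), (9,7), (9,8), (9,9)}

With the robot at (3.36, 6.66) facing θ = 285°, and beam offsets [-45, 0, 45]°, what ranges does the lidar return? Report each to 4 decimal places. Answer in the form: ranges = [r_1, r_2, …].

beam 1: φ=-45°, α=240°
  d=(-0.5000,-0.8660)  start (3,6)  tX=0.7200 tY=0.7621  stride 1/|dx|=2.0000 1/|dy|=1.1547
    cross x-line → (2,6), t=0.7200
    cross y-line → (2,5), t=0.7621
    cross y-line → (2,4), t=1.9168
    cross x-line → (1,4), t=2.7200
    cross y-line → (1,3), t=3.0715
    cross y-line → (1,2), t=4.2262
    cross x-line → (0,2), t=4.7200 (wall)
  → r_1 = 4.7200
beam 2: φ=0°, α=285°
  d=(0.2588,-0.9659)  start (3,6)  tX=2.4728 tY=0.6833  stride 1/|dx|=3.8637 1/|dy|=1.0353
    cross y-line → (3,5), t=0.6833 (wall)
  → r_2 = 0.6833
beam 3: φ=45°, α=330°
  d=(0.8660,-0.5000)  start (3,6)  tX=0.7390 tY=1.3200  stride 1/|dx|=1.1547 1/|dy|=2.0000
    cross x-line → (4,6), t=0.7390
    cross y-line → (4,5), t=1.3200
    cross x-line → (5,5), t=1.8937
    cross x-line → (6,5), t=3.0484
    cross y-line → (6,4), t=3.3200
    cross x-line → (7,4), t=4.2031
    cross y-line → (7,3), t=5.3200 (wall)
  → r_3 = 5.3200

ranges = [4.7200, 0.6833, 5.3200]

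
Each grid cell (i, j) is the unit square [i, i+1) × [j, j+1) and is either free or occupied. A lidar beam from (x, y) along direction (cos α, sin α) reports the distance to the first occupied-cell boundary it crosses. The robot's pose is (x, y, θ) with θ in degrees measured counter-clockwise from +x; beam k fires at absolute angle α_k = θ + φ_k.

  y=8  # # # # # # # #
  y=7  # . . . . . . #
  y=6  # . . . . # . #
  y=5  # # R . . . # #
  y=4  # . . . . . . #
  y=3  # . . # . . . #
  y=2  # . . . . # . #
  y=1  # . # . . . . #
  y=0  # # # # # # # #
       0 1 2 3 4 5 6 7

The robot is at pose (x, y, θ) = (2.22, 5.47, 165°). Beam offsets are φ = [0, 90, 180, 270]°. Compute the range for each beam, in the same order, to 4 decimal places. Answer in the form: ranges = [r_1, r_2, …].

ranges = [0.2278, 4.6277, 4.9486, 2.6192]

beam 1: φ=0°, α=165°
  dir = (cos 165°, sin 165°) = (-0.9659, 0.2588); from cell (2,5)
  next x-line at t=0.2278, next y-line at t=2.0478; Δt_x=1.0353, Δt_y=3.8637
    x: enter (1,5) at t=0.2278 ← occupied
  → r_1 = 0.2278
beam 2: φ=90°, α=255°
  dir = (cos 255°, sin 255°) = (-0.2588, -0.9659); from cell (2,5)
  next x-line at t=0.8500, next y-line at t=0.4866; Δt_x=3.8637, Δt_y=1.0353
    y: enter (2,4) at t=0.4866
    x: enter (1,4) at t=0.8500
    y: enter (1,3) at t=1.5219
    y: enter (1,2) at t=2.5571
    y: enter (1,1) at t=3.5924
    y: enter (1,0) at t=4.6277 ← occupied
  → r_2 = 4.6277
beam 3: φ=180°, α=345°
  dir = (cos 345°, sin 345°) = (0.9659, -0.2588); from cell (2,5)
  next x-line at t=0.8075, next y-line at t=1.8159; Δt_x=1.0353, Δt_y=3.8637
    x: enter (3,5) at t=0.8075
    y: enter (3,4) at t=1.8159
    x: enter (4,4) at t=1.8428
    x: enter (5,4) at t=2.8781
    x: enter (6,4) at t=3.9133
    x: enter (7,4) at t=4.9486 ← occupied
  → r_3 = 4.9486
beam 4: φ=270°, α=75°
  dir = (cos 75°, sin 75°) = (0.2588, 0.9659); from cell (2,5)
  next x-line at t=3.0137, next y-line at t=0.5487; Δt_x=3.8637, Δt_y=1.0353
    y: enter (2,6) at t=0.5487
    y: enter (2,7) at t=1.5840
    y: enter (2,8) at t=2.6192 ← occupied
  → r_4 = 2.6192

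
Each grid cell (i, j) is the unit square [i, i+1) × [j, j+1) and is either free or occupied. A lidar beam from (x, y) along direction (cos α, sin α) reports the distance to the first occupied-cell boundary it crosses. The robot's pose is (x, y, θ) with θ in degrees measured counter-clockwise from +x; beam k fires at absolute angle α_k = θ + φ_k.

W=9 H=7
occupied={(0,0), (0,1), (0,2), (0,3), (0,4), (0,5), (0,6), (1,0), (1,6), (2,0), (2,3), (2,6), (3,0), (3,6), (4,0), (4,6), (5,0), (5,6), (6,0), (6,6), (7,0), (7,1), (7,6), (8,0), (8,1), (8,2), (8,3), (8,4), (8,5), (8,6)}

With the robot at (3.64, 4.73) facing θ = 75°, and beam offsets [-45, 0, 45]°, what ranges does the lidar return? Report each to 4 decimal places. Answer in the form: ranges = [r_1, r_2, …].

beam 1: φ=-45°, α=30°
  d=(0.8660,0.5000)  start (3,4)  tX=0.4157 tY=0.5400  stride 1/|dx|=1.1547 1/|dy|=2.0000
    cross x-line → (4,4), t=0.4157
    cross y-line → (4,5), t=0.5400
    cross x-line → (5,5), t=1.5704
    cross y-line → (5,6), t=2.5400 (wall)
  → r_1 = 2.5400
beam 2: φ=0°, α=75°
  d=(0.2588,0.9659)  start (3,4)  tX=1.3909 tY=0.2795  stride 1/|dx|=3.8637 1/|dy|=1.0353
    cross y-line → (3,5), t=0.2795
    cross y-line → (3,6), t=1.3148 (wall)
  → r_2 = 1.3148
beam 3: φ=45°, α=120°
  d=(-0.5000,0.8660)  start (3,4)  tX=1.2800 tY=0.3118  stride 1/|dx|=2.0000 1/|dy|=1.1547
    cross y-line → (3,5), t=0.3118
    cross x-line → (2,5), t=1.2800
    cross y-line → (2,6), t=1.4665 (wall)
  → r_3 = 1.4665

ranges = [2.5400, 1.3148, 1.4665]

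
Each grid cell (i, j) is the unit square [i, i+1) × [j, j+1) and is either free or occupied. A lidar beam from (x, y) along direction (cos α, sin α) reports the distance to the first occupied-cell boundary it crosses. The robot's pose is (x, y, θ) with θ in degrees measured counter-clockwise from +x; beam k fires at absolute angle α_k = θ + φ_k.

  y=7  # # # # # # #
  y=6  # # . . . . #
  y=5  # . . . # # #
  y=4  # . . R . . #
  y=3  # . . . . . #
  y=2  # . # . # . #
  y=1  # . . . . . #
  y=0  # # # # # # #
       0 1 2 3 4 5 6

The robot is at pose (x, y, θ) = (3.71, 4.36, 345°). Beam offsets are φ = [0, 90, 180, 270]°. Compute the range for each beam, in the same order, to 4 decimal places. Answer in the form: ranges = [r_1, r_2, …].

ranges = [2.3708, 1.1205, 2.8056, 3.4785]

beam 1: φ=0°, α=345°
  cosα=0.9659 sinα=-0.2588 | (3,4) | tMaxX 0.3002 tMaxY 1.3909 | tΔX 1.0353 tΔY 3.8637
    t=0.3002 [x] (4,4)
    t=1.3355 [x] (5,4)
    t=1.3909 [y] (5,3)
    t=2.3708 [x] (6,3) — stop
  → r_1 = 2.3708
beam 2: φ=90°, α=75°
  cosα=0.2588 sinα=0.9659 | (3,4) | tMaxX 1.1205 tMaxY 0.6626 | tΔX 3.8637 tΔY 1.0353
    t=0.6626 [y] (3,5)
    t=1.1205 [x] (4,5) — stop
  → r_2 = 1.1205
beam 3: φ=180°, α=165°
  cosα=-0.9659 sinα=0.2588 | (3,4) | tMaxX 0.7350 tMaxY 2.4728 | tΔX 1.0353 tΔY 3.8637
    t=0.7350 [x] (2,4)
    t=1.7703 [x] (1,4)
    t=2.4728 [y] (1,5)
    t=2.8056 [x] (0,5) — stop
  → r_3 = 2.8056
beam 4: φ=270°, α=255°
  cosα=-0.2588 sinα=-0.9659 | (3,4) | tMaxX 2.7432 tMaxY 0.3727 | tΔX 3.8637 tΔY 1.0353
    t=0.3727 [y] (3,3)
    t=1.4080 [y] (3,2)
    t=2.4433 [y] (3,1)
    t=2.7432 [x] (2,1)
    t=3.4785 [y] (2,0) — stop
  → r_4 = 3.4785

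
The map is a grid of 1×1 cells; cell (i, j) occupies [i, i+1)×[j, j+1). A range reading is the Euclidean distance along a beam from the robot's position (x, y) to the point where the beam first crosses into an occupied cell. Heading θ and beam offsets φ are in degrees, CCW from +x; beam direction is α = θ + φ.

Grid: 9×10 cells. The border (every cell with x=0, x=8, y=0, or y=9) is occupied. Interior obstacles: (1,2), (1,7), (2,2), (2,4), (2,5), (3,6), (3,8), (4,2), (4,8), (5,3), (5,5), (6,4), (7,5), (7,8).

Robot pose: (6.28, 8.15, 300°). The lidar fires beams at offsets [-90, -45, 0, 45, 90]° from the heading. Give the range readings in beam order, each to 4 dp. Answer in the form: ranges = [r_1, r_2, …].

ranges = [2.6327, 2.2258, 2.4826, 1.7807, 0.8314]

beam 1: φ=-90°, α=210°
  direction (-0.8660, -0.5000); cell (6,8); t to first gridline: x 0.3233, y 0.3000 (then +1.1547 / +2.0000)
    (6,7) via y @ 0.3000
    (5,7) via x @ 0.3233
    (4,7) via x @ 1.4780
    (4,6) via y @ 2.3000
    (3,6) via x @ 2.6327  # hit
  → r_1 = 2.6327
beam 2: φ=-45°, α=255°
  direction (-0.2588, -0.9659); cell (6,8); t to first gridline: x 1.0818, y 0.1553 (then +3.8637 / +1.0353)
    (6,7) via y @ 0.1553
    (5,7) via x @ 1.0818
    (5,6) via y @ 1.1906
    (5,5) via y @ 2.2258  # hit
  → r_2 = 2.2258
beam 3: φ=0°, α=300°
  direction (0.5000, -0.8660); cell (6,8); t to first gridline: x 1.4400, y 0.1732 (then +2.0000 / +1.1547)
    (6,7) via y @ 0.1732
    (6,6) via y @ 1.3279
    (7,6) via x @ 1.4400
    (7,5) via y @ 2.4826  # hit
  → r_3 = 2.4826
beam 4: φ=45°, α=345°
  direction (0.9659, -0.2588); cell (6,8); t to first gridline: x 0.7454, y 0.5796 (then +1.0353 / +3.8637)
    (6,7) via y @ 0.5796
    (7,7) via x @ 0.7454
    (8,7) via x @ 1.7807  # hit
  → r_4 = 1.7807
beam 5: φ=90°, α=30°
  direction (0.8660, 0.5000); cell (6,8); t to first gridline: x 0.8314, y 1.7000 (then +1.1547 / +2.0000)
    (7,8) via x @ 0.8314  # hit
  → r_5 = 0.8314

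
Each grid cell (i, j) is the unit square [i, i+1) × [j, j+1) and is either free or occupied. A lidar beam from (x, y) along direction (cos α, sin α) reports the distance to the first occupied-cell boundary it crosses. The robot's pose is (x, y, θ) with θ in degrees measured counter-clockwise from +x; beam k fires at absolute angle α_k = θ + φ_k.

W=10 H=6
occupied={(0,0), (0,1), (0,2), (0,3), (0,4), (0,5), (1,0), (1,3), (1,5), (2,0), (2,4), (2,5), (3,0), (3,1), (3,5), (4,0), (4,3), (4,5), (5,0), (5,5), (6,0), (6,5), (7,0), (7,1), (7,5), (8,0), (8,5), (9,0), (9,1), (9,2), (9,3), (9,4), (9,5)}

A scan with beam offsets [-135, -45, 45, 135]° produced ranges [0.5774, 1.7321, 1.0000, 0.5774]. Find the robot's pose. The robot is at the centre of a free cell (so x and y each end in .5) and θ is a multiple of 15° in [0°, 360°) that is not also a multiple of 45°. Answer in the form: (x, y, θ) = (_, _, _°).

Candidates: 27 free-cell centres × 16 headings = 432 poses. Raycast each; keep the one whose scan matches to 4 dp.
  (4.5, 4.5, 150°): beam 1 = 1.9319 ≠ 0.5774 ✗
  (2.5, 3.5, 30°): beam 1 = 2.5882 ≠ 0.5774 ✗
  (8.5, 2.5, 345°): beam 1 = 1.0000 ≠ 0.5774 ✗
  (2.5, 3.5, 285°): beam 2 = 2.8868 ≠ 1.7321 ✗
  (2.5, 3.5, 345°): beam 3 = 3.0000 ≠ 1.0000 ✗
  …
  (2.5, 1.5, 165°): r_1=0.5774, r_2=1.7321, r_3=1.0000, r_4=0.5774 — all match ✓
No second candidate reproduces the full scan.

(x, y, θ) = (2.5, 1.5, 165°)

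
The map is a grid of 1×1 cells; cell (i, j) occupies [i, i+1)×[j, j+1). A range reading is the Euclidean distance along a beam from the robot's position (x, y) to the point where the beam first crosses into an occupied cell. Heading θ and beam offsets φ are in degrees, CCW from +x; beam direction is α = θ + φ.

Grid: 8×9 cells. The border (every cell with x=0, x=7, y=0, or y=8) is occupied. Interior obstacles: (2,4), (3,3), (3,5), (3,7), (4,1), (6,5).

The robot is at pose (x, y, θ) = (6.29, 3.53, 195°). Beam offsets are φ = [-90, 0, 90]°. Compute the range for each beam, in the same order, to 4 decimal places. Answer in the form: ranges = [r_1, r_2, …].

beam 1: φ=-90°, α=105°
  direction (-0.2588, 0.9659); cell (6,3); t to first gridline: x 1.1205, y 0.4866 (then +3.8637 / +1.0353)
    (6,4) via y @ 0.4866
    (5,4) via x @ 1.1205
    (5,5) via y @ 1.5219
    (5,6) via y @ 2.5571
    (5,7) via y @ 3.5924
    (5,8) via y @ 4.6277  # hit
  → r_1 = 4.6277
beam 2: φ=0°, α=195°
  direction (-0.9659, -0.2588); cell (6,3); t to first gridline: x 0.3002, y 2.0478 (then +1.0353 / +3.8637)
    (5,3) via x @ 0.3002
    (4,3) via x @ 1.3355
    (4,2) via y @ 2.0478
    (3,2) via x @ 2.3708
    (2,2) via x @ 3.4061
    (1,2) via x @ 4.4413
    (0,2) via x @ 5.4766  # hit
  → r_2 = 5.4766
beam 3: φ=90°, α=285°
  direction (0.2588, -0.9659); cell (6,3); t to first gridline: x 2.7432, y 0.5487 (then +3.8637 / +1.0353)
    (6,2) via y @ 0.5487
    (6,1) via y @ 1.5840
    (6,0) via y @ 2.6192  # hit
  → r_3 = 2.6192

ranges = [4.6277, 5.4766, 2.6192]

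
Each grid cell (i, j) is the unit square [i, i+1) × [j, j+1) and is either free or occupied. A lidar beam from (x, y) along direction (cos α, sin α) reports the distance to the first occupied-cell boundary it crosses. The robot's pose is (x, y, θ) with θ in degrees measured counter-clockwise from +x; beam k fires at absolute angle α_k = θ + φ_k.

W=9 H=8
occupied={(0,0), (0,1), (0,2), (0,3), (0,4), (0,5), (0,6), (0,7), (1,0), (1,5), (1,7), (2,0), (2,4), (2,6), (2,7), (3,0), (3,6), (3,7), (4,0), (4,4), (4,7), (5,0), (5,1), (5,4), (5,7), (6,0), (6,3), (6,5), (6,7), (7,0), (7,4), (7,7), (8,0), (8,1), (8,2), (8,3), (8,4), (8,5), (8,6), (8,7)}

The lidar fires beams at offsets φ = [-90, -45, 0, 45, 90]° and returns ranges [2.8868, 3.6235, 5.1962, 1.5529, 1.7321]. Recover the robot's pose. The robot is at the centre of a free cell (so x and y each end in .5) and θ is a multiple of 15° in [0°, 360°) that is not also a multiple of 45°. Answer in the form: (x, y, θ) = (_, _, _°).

The pose lattice has 32·16 = 512 candidates. Test each by forward raycasting.
  (2.5, 2.5, 120°): beam 1 = 3.0000 ≠ 2.8868 ✗
  (1.5, 4.5, 30°): beam 1 = 4.0415 ≠ 2.8868 ✗
  (1.5, 6.5, 330°): beam 1 = 0.5774 ≠ 2.8868 ✗
  (3.5, 5.5, 30°): beam 1 = 1.0000 ≠ 2.8868 ✗
  (5.5, 3.5, 285°): beam 1 = 4.6587 ≠ 2.8868 ✗
  …
  (2.5, 2.5, 60°): r_1=2.8868, r_2=3.6235, r_3=5.1962, r_4=1.5529, r_5=1.7321 — all match ✓
No second candidate reproduces the full scan.

(x, y, θ) = (2.5, 2.5, 60°)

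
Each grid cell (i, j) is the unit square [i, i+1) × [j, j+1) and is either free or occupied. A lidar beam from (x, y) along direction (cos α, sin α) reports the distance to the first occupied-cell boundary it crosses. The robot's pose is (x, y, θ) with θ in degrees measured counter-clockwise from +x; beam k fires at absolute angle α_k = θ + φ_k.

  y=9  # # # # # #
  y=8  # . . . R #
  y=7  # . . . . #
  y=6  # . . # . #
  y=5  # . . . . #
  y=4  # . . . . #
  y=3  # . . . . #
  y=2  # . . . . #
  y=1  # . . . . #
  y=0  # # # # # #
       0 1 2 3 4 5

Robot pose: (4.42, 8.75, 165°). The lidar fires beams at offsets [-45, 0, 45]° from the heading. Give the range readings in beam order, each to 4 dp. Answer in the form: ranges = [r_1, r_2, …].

beam 1: φ=-45°, α=120°
  direction (-0.5000, 0.8660); cell (4,8); t to first gridline: x 0.8400, y 0.2887 (then +2.0000 / +1.1547)
    (4,9) via y @ 0.2887  # hit
  → r_1 = 0.2887
beam 2: φ=0°, α=165°
  direction (-0.9659, 0.2588); cell (4,8); t to first gridline: x 0.4348, y 0.9659 (then +1.0353 / +3.8637)
    (3,8) via x @ 0.4348
    (3,9) via y @ 0.9659  # hit
  → r_2 = 0.9659
beam 3: φ=45°, α=210°
  direction (-0.8660, -0.5000); cell (4,8); t to first gridline: x 0.4850, y 1.5000 (then +1.1547 / +2.0000)
    (3,8) via x @ 0.4850
    (3,7) via y @ 1.5000
    (2,7) via x @ 1.6397
    (1,7) via x @ 2.7944
    (1,6) via y @ 3.5000
    (0,6) via x @ 3.9491  # hit
  → r_3 = 3.9491

ranges = [0.2887, 0.9659, 3.9491]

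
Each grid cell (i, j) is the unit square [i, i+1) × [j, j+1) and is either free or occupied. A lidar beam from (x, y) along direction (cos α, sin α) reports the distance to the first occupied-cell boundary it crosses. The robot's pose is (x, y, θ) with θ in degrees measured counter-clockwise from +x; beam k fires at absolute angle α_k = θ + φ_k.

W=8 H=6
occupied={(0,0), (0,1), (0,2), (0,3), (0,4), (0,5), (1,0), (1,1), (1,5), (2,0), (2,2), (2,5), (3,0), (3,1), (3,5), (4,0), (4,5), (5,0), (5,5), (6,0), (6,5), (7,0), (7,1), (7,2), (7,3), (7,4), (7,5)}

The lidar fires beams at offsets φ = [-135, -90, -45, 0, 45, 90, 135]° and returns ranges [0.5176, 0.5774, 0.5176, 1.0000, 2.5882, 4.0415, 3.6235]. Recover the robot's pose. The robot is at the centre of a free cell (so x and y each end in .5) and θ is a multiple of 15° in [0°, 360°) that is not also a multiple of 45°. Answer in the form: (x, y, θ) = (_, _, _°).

(x, y, θ) = (4.5, 1.5, 330°)

The pose lattice has 21·16 = 336 candidates. Test each by forward raycasting.
  (4.5, 4.5, 345°): beam 1 = 4.0415 ≠ 0.5176 ✗
  (2.5, 1.5, 285°): beam 1 = 0.5774 ≠ 0.5176 ✗
  (5.5, 3.5, 195°): beam 1 = 1.7321 ≠ 0.5176 ✗
  (5.5, 2.5, 15°): beam 1 = 1.7321 ≠ 0.5176 ✗
  …
  (4.5, 1.5, 330°): r_1=0.5176, r_2=0.5774, r_3=0.5176, r_4=1.0000, r_5=2.5882, r_6=4.0415, r_7=3.6235 — all match ✓
No second candidate reproduces the full scan.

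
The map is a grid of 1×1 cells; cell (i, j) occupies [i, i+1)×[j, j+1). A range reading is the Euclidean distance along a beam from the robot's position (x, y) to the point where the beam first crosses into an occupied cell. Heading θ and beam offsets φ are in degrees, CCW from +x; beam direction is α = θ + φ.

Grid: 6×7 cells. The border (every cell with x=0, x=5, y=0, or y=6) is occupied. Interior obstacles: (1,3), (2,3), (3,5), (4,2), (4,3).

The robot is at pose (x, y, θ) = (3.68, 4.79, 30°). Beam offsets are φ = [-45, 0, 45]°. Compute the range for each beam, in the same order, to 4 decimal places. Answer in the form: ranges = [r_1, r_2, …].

ranges = [1.3666, 1.5242, 0.2174]

beam 1: φ=-45°, α=345°
  cosα=0.9659 sinα=-0.2588 | (3,4) | tMaxX 0.3313 tMaxY 3.0523 | tΔX 1.0353 tΔY 3.8637
    t=0.3313 [x] (4,4)
    t=1.3666 [x] (5,4) — stop
  → r_1 = 1.3666
beam 2: φ=0°, α=30°
  cosα=0.8660 sinα=0.5000 | (3,4) | tMaxX 0.3695 tMaxY 0.4200 | tΔX 1.1547 tΔY 2.0000
    t=0.3695 [x] (4,4)
    t=0.4200 [y] (4,5)
    t=1.5242 [x] (5,5) — stop
  → r_2 = 1.5242
beam 3: φ=45°, α=75°
  cosα=0.2588 sinα=0.9659 | (3,4) | tMaxX 1.2364 tMaxY 0.2174 | tΔX 3.8637 tΔY 1.0353
    t=0.2174 [y] (3,5) — stop
  → r_3 = 0.2174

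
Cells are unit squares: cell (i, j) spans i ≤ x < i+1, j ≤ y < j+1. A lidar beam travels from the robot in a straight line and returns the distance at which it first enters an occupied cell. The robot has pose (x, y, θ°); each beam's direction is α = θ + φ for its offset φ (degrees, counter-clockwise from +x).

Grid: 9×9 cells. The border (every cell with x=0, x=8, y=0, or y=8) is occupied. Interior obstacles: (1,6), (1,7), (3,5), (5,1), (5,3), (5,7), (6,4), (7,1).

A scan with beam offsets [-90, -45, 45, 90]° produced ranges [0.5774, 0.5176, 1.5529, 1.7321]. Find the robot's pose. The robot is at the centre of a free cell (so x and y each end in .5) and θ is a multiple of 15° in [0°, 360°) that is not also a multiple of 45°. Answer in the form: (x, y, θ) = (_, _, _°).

The pose lattice has 41·16 = 656 candidates. Test each by forward raycasting.
  (7.5, 6.5, 150°): beam 1 = 1.0000 ≠ 0.5774 ✗
  (6.5, 7.5, 210°): beam 3 = 3.6235 ≠ 1.5529 ✗
  (3.5, 7.5, 195°): beam 1 = 0.5176 ≠ 0.5774 ✗
  (3.5, 1.5, 75°): beam 1 = 1.5529 ≠ 0.5774 ✗
  …
  (7.5, 6.5, 60°): r_1=0.5774, r_2=0.5176, r_3=1.5529, r_4=1.7321 — all match ✓
Unique over the lattice → pose = (7.5, 6.5, 60°).

(x, y, θ) = (7.5, 6.5, 60°)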